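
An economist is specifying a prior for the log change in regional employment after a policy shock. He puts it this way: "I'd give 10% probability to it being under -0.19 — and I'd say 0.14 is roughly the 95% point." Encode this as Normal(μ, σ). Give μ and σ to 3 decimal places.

The p-quantile of Normal(μ,σ) is μ + z_p·σ, with z_{0.1} = -1.282 and z_{0.95} = 1.645.
Eliminate σ: μ = (z₂·x₁ − z₁·x₂)/(z₂ − z₁) = (1.645·-0.19 − (-1.282)·0.14)/2.926 = -0.045.
Then σ = (x₂ − x₁)/(z₂ − z₁) = (0.14 − -0.19)/2.926 = 0.113.

μ = -0.045, σ = 0.113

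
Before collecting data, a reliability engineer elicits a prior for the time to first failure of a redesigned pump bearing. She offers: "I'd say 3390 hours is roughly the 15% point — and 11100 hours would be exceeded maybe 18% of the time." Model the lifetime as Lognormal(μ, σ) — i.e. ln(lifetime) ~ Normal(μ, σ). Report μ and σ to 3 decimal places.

μ ≈ 8.758, σ ≈ 0.608

If T ~ Lognormal(μ,σ) then ln T ~ Normal(μ,σ), so the p-quantile of ln T is μ + z_p·σ.
ln(3390) = 8.129 and ln(11100) = 9.315; z_{0.15} = -1.036, z_{0.82} = 0.9154.
σ = (9.315 − 8.129)/(0.9154 − (-1.036)) = 0.608.
μ = 8.129 − (-1.036)·0.608 = 8.758.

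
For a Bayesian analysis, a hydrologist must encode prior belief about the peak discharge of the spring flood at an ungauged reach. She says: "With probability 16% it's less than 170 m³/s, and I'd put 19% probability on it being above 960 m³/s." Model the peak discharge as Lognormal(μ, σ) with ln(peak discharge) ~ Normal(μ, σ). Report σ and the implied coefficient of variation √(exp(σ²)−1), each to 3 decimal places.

σ ≈ 0.925, CV ≈ 1.162

If T ~ Lognormal(μ,σ) then ln T ~ Normal(μ,σ), so the p-quantile of ln T is μ + z_p·σ.
ln(170) = 5.136 and ln(960) = 6.867; z_{0.16} = -0.9945, z_{0.81} = 0.8779.
σ = (6.867 − 5.136)/(0.8779 − (-0.9945)) = 0.925.
μ = 5.136 − (-0.9945)·0.925 = 6.055.
CV = √(exp(σ²)−1) = √(exp(0.8548)−1) = 1.162.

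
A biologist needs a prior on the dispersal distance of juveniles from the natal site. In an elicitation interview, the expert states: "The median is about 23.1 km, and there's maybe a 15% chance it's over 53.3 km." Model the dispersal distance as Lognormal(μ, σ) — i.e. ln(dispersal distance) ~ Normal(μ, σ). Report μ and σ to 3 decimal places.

μ ≈ 3.140, σ ≈ 0.807

If T ~ Lognormal(μ,σ) then ln T ~ Normal(μ,σ), so the p-quantile of ln T is μ + z_p·σ.
ln(23.1) = 3.14 and ln(53.3) = 3.976; z_{0.5} = 0, z_{0.85} = 1.036.
σ = (3.976 − 3.14)/(1.036 − (0)) = 0.807.
μ = 3.14 − (0)·0.807 = 3.140.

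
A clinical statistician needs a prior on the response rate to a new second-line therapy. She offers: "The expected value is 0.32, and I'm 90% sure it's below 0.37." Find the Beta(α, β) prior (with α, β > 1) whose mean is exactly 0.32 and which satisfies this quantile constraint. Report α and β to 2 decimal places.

With mean 0.32 fixed, write α = 0.32s, β = 0.68s where s = α+β.
Need P(θ < 0.37) = 0.9 under Beta(0.32s, 0.68s). Normal approximation: (q−m)/√(m(1−m)/s) ≈ z_{0.9} = 1.28, so s ≈ 0.32·0.68·(1.28)²/(0.37−0.32)² = 143.0.
At s = 143.0: P(θ<0.37) ≈ 0.898. Adjusting to match 0.9 gives s ≈ 145.56.
So α = 0.32·145.56 ≈ 46.58, β = 0.68·145.56 ≈ 98.98.

α ≈ 46.58, β ≈ 98.98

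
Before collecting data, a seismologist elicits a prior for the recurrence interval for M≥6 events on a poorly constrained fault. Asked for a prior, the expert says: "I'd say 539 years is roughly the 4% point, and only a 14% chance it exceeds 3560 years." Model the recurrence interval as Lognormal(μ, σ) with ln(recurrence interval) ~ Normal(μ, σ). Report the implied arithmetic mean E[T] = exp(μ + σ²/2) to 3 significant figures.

If T ~ Lognormal(μ,σ) then ln T ~ Normal(μ,σ), so the p-quantile of ln T is μ + z_p·σ.
ln(539) = 6.29 and ln(3560) = 8.178; z_{0.04} = -1.751, z_{0.86} = 1.08.
σ = (8.178 − 6.29)/(1.08 − (-1.751)) = 0.667.
μ = 6.29 − (-1.751)·0.667 = 7.457.
E[T] = exp(μ + σ²/2) = exp(7.457 + 0.2223) = 2160 years.

E[T] ≈ 2160 years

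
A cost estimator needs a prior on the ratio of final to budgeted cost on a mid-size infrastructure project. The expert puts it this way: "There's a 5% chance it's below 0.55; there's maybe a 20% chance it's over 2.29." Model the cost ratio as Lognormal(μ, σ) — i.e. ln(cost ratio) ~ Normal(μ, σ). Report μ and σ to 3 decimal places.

μ ≈ 0.346, σ ≈ 0.574

If T ~ Lognormal(μ,σ) then ln T ~ Normal(μ,σ), so the p-quantile of ln T is μ + z_p·σ.
ln(0.55) = -0.5978 and ln(2.29) = 0.8286; z_{0.05} = -1.645, z_{0.8} = 0.8416.
σ = (0.8286 − -0.5978)/(0.8416 − (-1.645)) = 0.574.
μ = -0.5978 − (-1.645)·0.574 = 0.346.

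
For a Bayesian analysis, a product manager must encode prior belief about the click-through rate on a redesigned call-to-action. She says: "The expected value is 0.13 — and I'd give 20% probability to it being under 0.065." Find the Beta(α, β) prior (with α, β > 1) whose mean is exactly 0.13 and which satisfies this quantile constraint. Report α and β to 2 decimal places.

α ≈ 2.51, β ≈ 16.80

With mean 0.13 fixed, write α = 0.13s, β = 0.87s where s = α+β.
Need P(θ < 0.065) = 0.2 under Beta(0.13s, 0.87s). Normal approximation: (q−m)/√(m(1−m)/s) ≈ z_{0.2} = -0.842, so s ≈ 0.13·0.87·(-0.842)²/(0.065−0.13)² = 19.0.
At s = 19.0: P(θ<0.065) ≈ 0.203. Adjusting to match 0.2 gives s ≈ 19.31.
So α = 0.13·19.31 ≈ 2.51, β = 0.87·19.31 ≈ 16.80.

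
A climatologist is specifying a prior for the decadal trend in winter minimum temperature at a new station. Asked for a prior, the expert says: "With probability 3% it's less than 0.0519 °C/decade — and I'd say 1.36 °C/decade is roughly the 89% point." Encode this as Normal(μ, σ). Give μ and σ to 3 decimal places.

μ = 0.844, σ = 0.421

For Normal(μ,σ), the p-quantile is μ + z_p·σ. Here z_{0.03} = -1.881, z_{0.89} = 1.227.
So 0.0519 = μ − 1.881σ and 1.36 = μ + 1.227σ.
Subtracting: σ = (1.36 − 0.0519)/(1.227 − (-1.881)) = 0.421.
Then μ = 0.0519 − (-1.881)·0.421 = 0.844.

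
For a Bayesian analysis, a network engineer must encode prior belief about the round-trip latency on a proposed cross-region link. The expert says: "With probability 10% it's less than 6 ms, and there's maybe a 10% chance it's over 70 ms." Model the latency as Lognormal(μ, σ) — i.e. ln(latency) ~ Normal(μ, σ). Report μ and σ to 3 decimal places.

μ ≈ 3.020, σ ≈ 0.959

If T ~ Lognormal(μ,σ) then ln T ~ Normal(μ,σ), so the p-quantile of ln T is μ + z_p·σ.
ln(6) = 1.792 and ln(70) = 4.248; z_{0.1} = -1.282, z_{0.9} = 1.282.
σ = (4.248 − 1.792)/(1.282 − (-1.282)) = 0.959.
μ = 1.792 − (-1.282)·0.959 = 3.020.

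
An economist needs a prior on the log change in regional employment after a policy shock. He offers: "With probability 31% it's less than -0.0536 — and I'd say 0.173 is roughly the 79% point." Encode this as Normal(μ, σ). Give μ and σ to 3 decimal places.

μ = 0.033, σ = 0.174

For Normal(μ,σ), the p-quantile is μ + z_p·σ. Here z_{0.31} = -0.4959, z_{0.79} = 0.8064.
So -0.0536 = μ − 0.4959σ and 0.173 = μ + 0.8064σ.
Subtracting: σ = (0.173 − -0.0536)/(0.8064 − (-0.4959)) = 0.174.
Then μ = -0.0536 − (-0.4959)·0.174 = 0.033.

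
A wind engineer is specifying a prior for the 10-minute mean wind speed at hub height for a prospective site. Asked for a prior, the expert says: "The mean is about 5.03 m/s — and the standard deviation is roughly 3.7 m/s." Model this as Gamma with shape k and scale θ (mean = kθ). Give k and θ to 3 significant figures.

k ≈ 1.85, θ ≈ 2.72

For Gamma(k, scale θ): mean = kθ, variance = kθ², so CV = 1/√k.
CV = SD/mean = 3.7/5.03 = 0.7356, hence k = 1/CV² = 1.85.
Then θ = mean/k = 5.03/1.85 = 2.72.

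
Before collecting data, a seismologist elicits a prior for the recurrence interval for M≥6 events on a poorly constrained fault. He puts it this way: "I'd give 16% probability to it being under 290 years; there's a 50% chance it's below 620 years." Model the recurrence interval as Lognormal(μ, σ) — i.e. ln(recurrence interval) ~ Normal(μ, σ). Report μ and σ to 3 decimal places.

If T ~ Lognormal(μ,σ) then ln T ~ Normal(μ,σ), so the p-quantile of ln T is μ + z_p·σ.
ln(290) = 5.67 and ln(620) = 6.43; z_{0.16} = -0.9945, z_{0.5} = 0.
σ = (6.43 − 5.67)/(0 − (-0.9945)) = 0.764.
μ = 5.67 − (-0.9945)·0.764 = 6.430.

μ ≈ 6.430, σ ≈ 0.764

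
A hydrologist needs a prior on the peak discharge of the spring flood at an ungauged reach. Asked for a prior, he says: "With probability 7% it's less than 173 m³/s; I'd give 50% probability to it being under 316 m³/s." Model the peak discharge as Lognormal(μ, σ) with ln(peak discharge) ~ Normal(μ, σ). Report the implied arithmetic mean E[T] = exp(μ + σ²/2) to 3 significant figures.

If T ~ Lognormal(μ,σ) then ln T ~ Normal(μ,σ), so the p-quantile of ln T is μ + z_p·σ.
ln(173) = 5.153 and ln(316) = 5.756; z_{0.07} = -1.476, z_{0.5} = 0.
σ = (5.756 − 5.153)/(0 − (-1.476)) = 0.408.
μ = 5.153 − (-1.476)·0.408 = 5.756.
E[T] = exp(μ + σ²/2) = exp(5.756 + 0.0833) = 343 m³/s.

E[T] ≈ 343 m³/s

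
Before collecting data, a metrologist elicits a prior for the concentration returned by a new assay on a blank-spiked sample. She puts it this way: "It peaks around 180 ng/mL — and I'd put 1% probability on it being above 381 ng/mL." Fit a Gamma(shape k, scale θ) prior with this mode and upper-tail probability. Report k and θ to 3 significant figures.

Gamma(k,θ) with k>1 has mode (k−1)θ, so θ = 180/(k−1).
Need P(X < 381) = 0.99 with θ tied to k this way. Start at k = 2, θ = 180: P(X<381) ≈ 0.625.
Too low — raise k to concentrate. Iterating converges to k ≈ 9.64.
Then θ = 180/(9.64−1) ≈ 20.8.

k ≈ 9.64, θ ≈ 20.8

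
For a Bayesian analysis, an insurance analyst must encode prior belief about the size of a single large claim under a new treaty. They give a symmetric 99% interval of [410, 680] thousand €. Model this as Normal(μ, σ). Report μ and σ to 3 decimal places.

μ = 545.000, σ = 52.410

A symmetric 99% interval runs μ ± z·σ with z = 2.576.
Half-width = 135, so σ = 135/2.576 = 52.410.
μ is the interval midpoint, 545.000.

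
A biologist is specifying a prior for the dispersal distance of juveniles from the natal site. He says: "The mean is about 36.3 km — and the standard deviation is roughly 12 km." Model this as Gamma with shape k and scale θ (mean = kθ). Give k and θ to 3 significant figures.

For Gamma(k, scale θ): mean = kθ, variance = kθ², so CV = 1/√k.
CV = SD/mean = 12/36.3 = 0.3306, hence k = 1/CV² = 9.15.
Then θ = mean/k = 36.3/9.15 = 3.97.

k ≈ 9.15, θ ≈ 3.97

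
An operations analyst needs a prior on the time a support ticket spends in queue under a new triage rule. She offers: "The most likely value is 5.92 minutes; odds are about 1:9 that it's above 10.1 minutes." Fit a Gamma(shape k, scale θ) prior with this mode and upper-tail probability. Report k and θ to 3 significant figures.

Gamma(k,θ) with k>1 has mode (k−1)θ, so θ = 5.92/(k−1).
Need P(X < 10.1) = 0.9 with θ tied to k this way. Start at k = 2, θ = 5.92: P(X<10.1) ≈ 0.509.
Too low — raise k to concentrate. Iterating converges to k ≈ 7.64.
Then θ = 5.92/(7.64−1) ≈ 0.892.

k ≈ 7.64, θ ≈ 0.892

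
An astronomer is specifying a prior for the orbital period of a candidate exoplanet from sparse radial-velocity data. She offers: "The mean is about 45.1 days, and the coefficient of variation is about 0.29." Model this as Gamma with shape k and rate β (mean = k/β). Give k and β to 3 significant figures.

For Gamma(k, rate β): mean = k/β, variance = k/β², so CV = 1/√k.
CV = 0.29, hence k = 1/CV² = 11.9.
Then β = k/mean = 11.9/45.1 = 0.264.

k ≈ 11.9, β ≈ 0.264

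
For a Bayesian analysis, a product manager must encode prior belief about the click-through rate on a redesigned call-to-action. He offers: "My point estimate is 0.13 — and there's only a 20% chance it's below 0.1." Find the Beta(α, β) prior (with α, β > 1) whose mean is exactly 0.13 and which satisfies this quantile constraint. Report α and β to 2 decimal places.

α ≈ 11.98, β ≈ 80.16

With mean 0.13 fixed, write α = 0.13s, β = 0.87s where s = α+β.
Need P(θ < 0.1) = 0.2 under Beta(0.13s, 0.87s). Normal approximation: (q−m)/√(m(1−m)/s) ≈ z_{0.2} = -0.842, so s ≈ 0.13·0.87·(-0.842)²/(0.1−0.13)² = 89.0.
At s = 89.0: P(θ<0.1) ≈ 0.205. Adjusting to match 0.2 gives s ≈ 92.14.
So α = 0.13·92.14 ≈ 11.98, β = 0.87·92.14 ≈ 80.16.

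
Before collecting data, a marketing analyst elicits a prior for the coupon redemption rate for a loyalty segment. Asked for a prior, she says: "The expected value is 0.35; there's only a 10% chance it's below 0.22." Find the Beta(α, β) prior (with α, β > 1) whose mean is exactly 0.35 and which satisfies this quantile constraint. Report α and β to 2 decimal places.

With mean 0.35 fixed, write α = 0.35s, β = 0.65s where s = α+β.
Need P(θ < 0.22) = 0.1 under Beta(0.35s, 0.65s). Normal approximation: (q−m)/√(m(1−m)/s) ≈ z_{0.1} = -1.28, so s ≈ 0.35·0.65·(-1.28)²/(0.22−0.35)² = 22.1.
At s = 22.1: P(θ<0.22) ≈ 0.091. Adjusting to match 0.1 gives s ≈ 20.55.
So α = 0.35·20.55 ≈ 7.19, β = 0.65·20.55 ≈ 13.36.

α ≈ 7.19, β ≈ 13.36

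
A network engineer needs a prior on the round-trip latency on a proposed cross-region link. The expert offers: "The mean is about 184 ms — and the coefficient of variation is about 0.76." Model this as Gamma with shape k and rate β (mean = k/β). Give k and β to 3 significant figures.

k ≈ 1.73, β ≈ 0.00941

For Gamma(k, rate β): mean = k/β, variance = k/β², so CV = 1/√k.
CV = 0.76, hence k = 1/CV² = 1.73.
Then β = k/mean = 1.73/184 = 0.00941.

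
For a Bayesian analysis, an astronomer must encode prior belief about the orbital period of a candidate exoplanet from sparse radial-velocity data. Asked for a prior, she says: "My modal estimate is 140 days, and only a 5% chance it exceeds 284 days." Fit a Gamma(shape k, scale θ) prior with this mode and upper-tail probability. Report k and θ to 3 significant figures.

Gamma(k,θ) with k>1 has mode (k−1)θ, so θ = 140/(k−1).
Need P(X < 284) = 0.95 with θ tied to k this way. Start at k = 2, θ = 140: P(X<284) ≈ 0.602.
Too low — raise k to concentrate. Iterating converges to k ≈ 6.53.
Then θ = 140/(6.53−1) ≈ 25.3.

k ≈ 6.53, θ ≈ 25.3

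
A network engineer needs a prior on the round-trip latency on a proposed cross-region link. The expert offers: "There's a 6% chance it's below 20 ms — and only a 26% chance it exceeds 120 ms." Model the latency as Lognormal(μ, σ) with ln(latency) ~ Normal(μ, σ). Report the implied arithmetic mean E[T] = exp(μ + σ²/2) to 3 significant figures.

E[T] ≈ 99 ms

If T ~ Lognormal(μ,σ) then ln T ~ Normal(μ,σ), so the p-quantile of ln T is μ + z_p·σ.
ln(20) = 2.996 and ln(120) = 4.787; z_{0.06} = -1.555, z_{0.74} = 0.6433.
σ = (4.787 − 2.996)/(0.6433 − (-1.555)) = 0.815.
μ = 2.996 − (-1.555)·0.815 = 4.263.
E[T] = exp(μ + σ²/2) = exp(4.263 + 0.3322) = 99 ms.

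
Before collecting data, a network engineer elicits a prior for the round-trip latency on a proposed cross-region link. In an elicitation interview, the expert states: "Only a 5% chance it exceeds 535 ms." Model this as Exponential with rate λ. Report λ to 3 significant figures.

P(T > 535.0) = e^(−λ·535.0) = 0.05, so λ = −ln(0.05)/535.0 = 0.0056.

λ ≈ 0.0056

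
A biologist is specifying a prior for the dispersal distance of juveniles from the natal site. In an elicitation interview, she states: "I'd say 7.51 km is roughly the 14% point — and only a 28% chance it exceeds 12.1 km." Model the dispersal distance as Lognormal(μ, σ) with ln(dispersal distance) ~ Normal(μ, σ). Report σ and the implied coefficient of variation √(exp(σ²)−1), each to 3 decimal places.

If T ~ Lognormal(μ,σ) then ln T ~ Normal(μ,σ), so the p-quantile of ln T is μ + z_p·σ.
ln(7.51) = 2.016 and ln(12.1) = 2.493; z_{0.14} = -1.08, z_{0.72} = 0.5828.
σ = (2.493 − 2.016)/(0.5828 − (-1.08)) = 0.287.
μ = 2.016 − (-1.08)·0.287 = 2.326.
CV = √(exp(σ²)−1) = √(exp(0.0822)−1) = 0.293.

σ ≈ 0.287, CV ≈ 0.293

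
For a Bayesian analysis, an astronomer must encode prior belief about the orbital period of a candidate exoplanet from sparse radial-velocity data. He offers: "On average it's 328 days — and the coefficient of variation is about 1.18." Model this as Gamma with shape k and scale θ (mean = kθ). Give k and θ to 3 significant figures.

k ≈ 0.718, θ ≈ 457

For Gamma(k, scale θ): mean = kθ, variance = kθ², so CV = 1/√k.
CV = 1.18, hence k = 1/CV² = 0.718.
Then θ = mean/k = 328/0.718 = 457.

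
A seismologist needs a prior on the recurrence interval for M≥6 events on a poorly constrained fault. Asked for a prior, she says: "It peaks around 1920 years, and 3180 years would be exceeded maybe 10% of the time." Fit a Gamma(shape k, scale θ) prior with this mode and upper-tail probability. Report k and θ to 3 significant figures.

Gamma(k,θ) with k>1 has mode (k−1)θ, so θ = 1920/(k−1).
Need P(X < 3180) = 0.9 with θ tied to k this way. Start at k = 2, θ = 1920: P(X<3180) ≈ 0.493.
Too low — raise k to concentrate. Iterating converges to k ≈ 8.41.
Then θ = 1920/(8.41−1) ≈ 259.

k ≈ 8.41, θ ≈ 259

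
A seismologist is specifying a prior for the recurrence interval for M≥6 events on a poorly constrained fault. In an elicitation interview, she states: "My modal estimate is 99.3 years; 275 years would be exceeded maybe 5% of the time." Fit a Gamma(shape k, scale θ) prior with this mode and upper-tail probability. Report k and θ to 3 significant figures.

k ≈ 3.58, θ ≈ 38.4

Gamma(k,θ) with k>1 has mode (k−1)θ, so θ = 99.3/(k−1).
Need P(X < 275) = 0.95 with θ tied to k this way. Start at k = 2, θ = 99.3: P(X<275) ≈ 0.764.
Too low — raise k to concentrate. Iterating converges to k ≈ 3.58.
Then θ = 99.3/(3.58−1) ≈ 38.4.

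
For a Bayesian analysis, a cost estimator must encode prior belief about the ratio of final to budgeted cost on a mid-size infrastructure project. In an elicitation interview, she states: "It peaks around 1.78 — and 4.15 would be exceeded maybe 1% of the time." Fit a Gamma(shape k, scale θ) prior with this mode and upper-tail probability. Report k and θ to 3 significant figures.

k ≈ 7.65, θ ≈ 0.268

Gamma(k,θ) with k>1 has mode (k−1)θ, so θ = 1.78/(k−1).
Need P(X < 4.15) = 0.99 with θ tied to k this way. Start at k = 2, θ = 1.78: P(X<4.15) ≈ 0.676.
Too low — raise k to concentrate. Iterating converges to k ≈ 7.65.
Then θ = 1.78/(7.65−1) ≈ 0.268.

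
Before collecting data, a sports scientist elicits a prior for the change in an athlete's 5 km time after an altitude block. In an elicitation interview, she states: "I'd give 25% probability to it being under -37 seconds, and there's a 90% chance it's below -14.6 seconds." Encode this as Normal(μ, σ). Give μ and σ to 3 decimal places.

The p-quantile of Normal(μ,σ) is μ + z_p·σ, with z_{0.25} = -0.6745 and z_{0.9} = 1.282.
Eliminate σ: μ = (z₂·x₁ − z₁·x₂)/(z₂ − z₁) = (1.282·-37 − (-0.6745)·-14.6)/1.956 = -29.276.
Then σ = (x₂ − x₁)/(z₂ − z₁) = (-14.6 − -37)/1.956 = 11.452.

μ = -29.276, σ = 11.452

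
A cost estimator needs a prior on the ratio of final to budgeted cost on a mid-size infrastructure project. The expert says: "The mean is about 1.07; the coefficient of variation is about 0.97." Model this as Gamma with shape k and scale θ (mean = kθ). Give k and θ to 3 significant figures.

k ≈ 1.06, θ ≈ 1.01

For Gamma(k, scale θ): mean = kθ, variance = kθ², so CV = 1/√k.
CV = 0.97, hence k = 1/CV² = 1.06.
Then θ = mean/k = 1.07/1.06 = 1.01.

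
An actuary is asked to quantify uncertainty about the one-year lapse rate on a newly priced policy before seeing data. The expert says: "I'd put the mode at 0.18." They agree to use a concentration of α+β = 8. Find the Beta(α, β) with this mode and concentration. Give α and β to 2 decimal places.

For α,β > 1 the Beta mode is (α−1)/(α+β−2). With α+β = 8, the mode is (α−1)/6.
Set (α−1)/6 = 0.18 → α = 1 + 0.18·6 = 2.08.
β = 8 − α = 5.92.

α = 2.08, β = 5.92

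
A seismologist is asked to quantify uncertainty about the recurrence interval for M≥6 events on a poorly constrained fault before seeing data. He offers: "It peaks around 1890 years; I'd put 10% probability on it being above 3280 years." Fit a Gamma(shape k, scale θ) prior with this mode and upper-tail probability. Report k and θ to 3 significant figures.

k ≈ 7.24, θ ≈ 303

Gamma(k,θ) with k>1 has mode (k−1)θ, so θ = 1890/(k−1).
Need P(X < 3280) = 0.9 with θ tied to k this way. Start at k = 2, θ = 1890: P(X<3280) ≈ 0.518.
Too low — raise k to concentrate. Iterating converges to k ≈ 7.24.
Then θ = 1890/(7.24−1) ≈ 303.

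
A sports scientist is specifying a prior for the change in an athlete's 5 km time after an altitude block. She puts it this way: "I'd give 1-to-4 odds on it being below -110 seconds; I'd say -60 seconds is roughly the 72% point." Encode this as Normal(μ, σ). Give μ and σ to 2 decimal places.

μ = -80.46, σ = 35.10

For Normal(μ,σ), the p-quantile is μ + z_p·σ. Here z_{0.2} = -0.8416, z_{0.72} = 0.5828.
So -110 = μ − 0.8416σ and -60 = μ + 0.5828σ.
Subtracting: σ = (-60 − -110)/(0.5828 − (-0.8416)) = 35.10.
Then μ = -110 − (-0.8416)·35.10 = -80.46.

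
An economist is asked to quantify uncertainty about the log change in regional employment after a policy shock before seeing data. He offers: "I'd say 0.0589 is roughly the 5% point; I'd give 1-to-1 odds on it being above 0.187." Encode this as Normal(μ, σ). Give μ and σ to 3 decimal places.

μ = 0.187, σ = 0.078

For Normal(μ,σ), the p-quantile is μ + z_p·σ. Here z_{0.05} = -1.645, z_{0.5} = 0.
So 0.0589 = μ − 1.645σ and 0.187 = μ + 0σ.
Subtracting: σ = (0.187 − 0.0589)/(0 − (-1.645)) = 0.078.
Then μ = 0.0589 − (-1.645)·0.078 = 0.187.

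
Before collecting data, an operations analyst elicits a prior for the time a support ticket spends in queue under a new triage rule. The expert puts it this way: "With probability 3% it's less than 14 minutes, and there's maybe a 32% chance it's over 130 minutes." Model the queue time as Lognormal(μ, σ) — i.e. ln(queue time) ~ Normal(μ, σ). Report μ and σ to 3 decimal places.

If T ~ Lognormal(μ,σ) then ln T ~ Normal(μ,σ), so the p-quantile of ln T is μ + z_p·σ.
ln(14) = 2.639 and ln(130) = 4.868; z_{0.03} = -1.881, z_{0.68} = 0.4677.
σ = (4.868 − 2.639)/(0.4677 − (-1.881)) = 0.949.
μ = 2.639 − (-1.881)·0.949 = 4.424.

μ ≈ 4.424, σ ≈ 0.949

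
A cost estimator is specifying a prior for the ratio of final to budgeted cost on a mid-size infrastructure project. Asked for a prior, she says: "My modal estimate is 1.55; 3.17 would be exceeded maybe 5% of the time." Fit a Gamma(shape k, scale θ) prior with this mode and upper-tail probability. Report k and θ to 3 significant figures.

Gamma(k,θ) with k>1 has mode (k−1)θ, so θ = 1.55/(k−1).
Need P(X < 3.17) = 0.95 with θ tied to k this way. Start at k = 2, θ = 1.55: P(X<3.17) ≈ 0.606.
Too low — raise k to concentrate. Iterating converges to k ≈ 6.41.
Then θ = 1.55/(6.41−1) ≈ 0.287.

k ≈ 6.41, θ ≈ 0.287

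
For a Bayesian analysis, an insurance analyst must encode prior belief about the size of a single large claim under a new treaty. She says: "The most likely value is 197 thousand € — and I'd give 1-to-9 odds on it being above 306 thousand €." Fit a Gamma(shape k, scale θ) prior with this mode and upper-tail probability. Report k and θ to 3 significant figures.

Gamma(k,θ) with k>1 has mode (k−1)θ, so θ = 197/(k−1).
Need P(X < 306) = 0.9 with θ tied to k this way. Start at k = 2, θ = 197: P(X<306) ≈ 0.460.
Too low — raise k to concentrate. Iterating converges to k ≈ 10.6.
Then θ = 197/(10.6−1) ≈ 20.4.

k ≈ 10.6, θ ≈ 20.4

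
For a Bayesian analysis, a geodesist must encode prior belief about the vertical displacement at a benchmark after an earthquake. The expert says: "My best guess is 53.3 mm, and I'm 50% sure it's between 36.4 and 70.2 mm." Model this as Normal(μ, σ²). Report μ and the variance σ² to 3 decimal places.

μ = 53.300, σ² = 627.802

A symmetric 50% interval runs μ ± z·σ with z = 0.6745.
Half-width = 16.9, so σ = 16.9/0.6745 = 25.0560 and σ² = 627.802.
μ is the stated best guess, 53.300.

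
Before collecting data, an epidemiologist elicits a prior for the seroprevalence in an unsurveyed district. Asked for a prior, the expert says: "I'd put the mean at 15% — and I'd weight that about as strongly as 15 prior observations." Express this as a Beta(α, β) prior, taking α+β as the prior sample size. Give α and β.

α = 2.25, β = 12.75

Under the effective-sample-size interpretation, Beta(α, β) has prior mean α/(α+β) and prior sample size α+β.
So α+β = 15 and α/(α+β) = 0.15, giving α = 0.15·15 = 2.25 and β = 15 − 2.25 = 12.75.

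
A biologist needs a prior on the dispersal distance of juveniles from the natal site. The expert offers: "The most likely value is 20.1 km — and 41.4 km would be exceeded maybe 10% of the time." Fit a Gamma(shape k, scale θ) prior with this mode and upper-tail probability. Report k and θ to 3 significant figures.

k ≈ 4.68, θ ≈ 5.47

Gamma(k,θ) with k>1 has mode (k−1)θ, so θ = 20.1/(k−1).
Need P(X < 41.4) = 0.9 with θ tied to k this way. Start at k = 2, θ = 20.1: P(X<41.4) ≈ 0.610.
Too low — raise k to concentrate. Iterating converges to k ≈ 4.68.
Then θ = 20.1/(4.68−1) ≈ 5.47.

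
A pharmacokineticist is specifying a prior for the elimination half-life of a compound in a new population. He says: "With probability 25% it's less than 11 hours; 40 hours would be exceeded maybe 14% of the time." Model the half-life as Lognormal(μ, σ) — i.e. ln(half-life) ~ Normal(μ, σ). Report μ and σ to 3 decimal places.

μ ≈ 2.894, σ ≈ 0.736

If T ~ Lognormal(μ,σ) then ln T ~ Normal(μ,σ), so the p-quantile of ln T is μ + z_p·σ.
ln(11) = 2.398 and ln(40) = 3.689; z_{0.25} = -0.6745, z_{0.86} = 1.08.
σ = (3.689 − 2.398)/(1.08 − (-0.6745)) = 0.736.
μ = 2.398 − (-0.6745)·0.736 = 2.894.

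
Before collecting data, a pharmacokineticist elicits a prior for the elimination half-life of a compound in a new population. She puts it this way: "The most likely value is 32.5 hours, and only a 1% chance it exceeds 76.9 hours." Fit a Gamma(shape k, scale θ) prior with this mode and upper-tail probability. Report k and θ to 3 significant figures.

k ≈ 7.4, θ ≈ 5.08

Gamma(k,θ) with k>1 has mode (k−1)θ, so θ = 32.5/(k−1).
Need P(X < 76.9) = 0.99 with θ tied to k this way. Start at k = 2, θ = 32.5: P(X<76.9) ≈ 0.684.
Too low — raise k to concentrate. Iterating converges to k ≈ 7.4.
Then θ = 32.5/(7.4−1) ≈ 5.08.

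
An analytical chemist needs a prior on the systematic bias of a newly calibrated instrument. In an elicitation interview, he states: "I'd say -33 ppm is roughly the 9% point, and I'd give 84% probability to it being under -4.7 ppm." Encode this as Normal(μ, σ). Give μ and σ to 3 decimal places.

The p-quantile of Normal(μ,σ) is μ + z_p·σ, with z_{0.09} = -1.341 and z_{0.84} = 0.9945.
Eliminate σ: μ = (z₂·x₁ − z₁·x₂)/(z₂ − z₁) = (0.9945·-33 − (-1.341)·-4.7)/2.335 = -16.752.
Then σ = (x₂ − x₁)/(z₂ − z₁) = (-4.7 − -33)/2.335 = 12.119.

μ = -16.752, σ = 12.119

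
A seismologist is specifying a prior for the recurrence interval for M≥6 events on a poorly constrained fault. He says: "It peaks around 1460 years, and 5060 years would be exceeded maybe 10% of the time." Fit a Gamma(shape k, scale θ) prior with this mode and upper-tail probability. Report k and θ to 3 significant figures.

k ≈ 2.21, θ ≈ 1200

Gamma(k,θ) with k>1 has mode (k−1)θ, so θ = 1460/(k−1).
Need P(X < 5060) = 0.9 with θ tied to k this way. Start at k = 2, θ = 1460: P(X<5060) ≈ 0.860.
Too low — raise k to concentrate. Iterating converges to k ≈ 2.21.
Then θ = 1460/(2.21−1) ≈ 1200.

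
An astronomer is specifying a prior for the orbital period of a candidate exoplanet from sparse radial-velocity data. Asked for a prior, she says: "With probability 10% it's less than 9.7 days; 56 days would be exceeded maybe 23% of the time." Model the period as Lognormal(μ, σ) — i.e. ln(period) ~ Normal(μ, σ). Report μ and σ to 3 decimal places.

μ ≈ 3.384, σ ≈ 0.868

If T ~ Lognormal(μ,σ) then ln T ~ Normal(μ,σ), so the p-quantile of ln T is μ + z_p·σ.
ln(9.7) = 2.272 and ln(56) = 4.025; z_{0.1} = -1.282, z_{0.77} = 0.7388.
σ = (4.025 − 2.272)/(0.7388 − (-1.282)) = 0.868.
μ = 2.272 − (-1.282)·0.868 = 3.384.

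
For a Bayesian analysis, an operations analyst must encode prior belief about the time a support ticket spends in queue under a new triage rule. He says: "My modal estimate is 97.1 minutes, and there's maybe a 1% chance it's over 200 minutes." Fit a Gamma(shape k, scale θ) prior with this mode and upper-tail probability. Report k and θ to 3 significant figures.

k ≈ 10.4, θ ≈ 10.4

Gamma(k,θ) with k>1 has mode (k−1)θ, so θ = 97.1/(k−1).
Need P(X < 200) = 0.99 with θ tied to k this way. Start at k = 2, θ = 97.1: P(X<200) ≈ 0.610.
Too low — raise k to concentrate. Iterating converges to k ≈ 10.4.
Then θ = 97.1/(10.4−1) ≈ 10.4.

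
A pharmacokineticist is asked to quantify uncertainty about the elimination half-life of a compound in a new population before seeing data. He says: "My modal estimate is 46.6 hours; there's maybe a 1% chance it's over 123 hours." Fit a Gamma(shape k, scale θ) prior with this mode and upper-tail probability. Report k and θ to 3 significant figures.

Gamma(k,θ) with k>1 has mode (k−1)θ, so θ = 46.6/(k−1).
Need P(X < 123) = 0.99 with θ tied to k this way. Start at k = 2, θ = 46.6: P(X<123) ≈ 0.740.
Too low — raise k to concentrate. Iterating converges to k ≈ 5.92.
Then θ = 46.6/(5.92−1) ≈ 9.47.

k ≈ 5.92, θ ≈ 9.47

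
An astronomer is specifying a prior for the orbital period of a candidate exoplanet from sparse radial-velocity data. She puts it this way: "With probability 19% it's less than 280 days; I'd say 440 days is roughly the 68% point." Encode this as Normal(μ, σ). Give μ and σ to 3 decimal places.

For Normal(μ,σ), the p-quantile is μ + z_p·σ. Here z_{0.19} = -0.8779, z_{0.68} = 0.4677.
So 280 = μ − 0.8779σ and 440 = μ + 0.4677σ.
Subtracting: σ = (440 − 280)/(0.4677 − (-0.8779)) = 118.906.
Then μ = 280 − (-0.8779)·118.906 = 384.388.

μ = 384.388, σ = 118.906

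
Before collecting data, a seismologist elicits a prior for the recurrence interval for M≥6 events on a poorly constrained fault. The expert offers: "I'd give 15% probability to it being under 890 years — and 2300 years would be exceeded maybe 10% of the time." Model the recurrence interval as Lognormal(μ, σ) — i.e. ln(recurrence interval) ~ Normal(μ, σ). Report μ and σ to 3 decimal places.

If T ~ Lognormal(μ,σ) then ln T ~ Normal(μ,σ), so the p-quantile of ln T is μ + z_p·σ.
ln(890) = 6.791 and ln(2300) = 7.741; z_{0.15} = -1.036, z_{0.9} = 1.282.
σ = (7.741 − 6.791)/(1.282 − (-1.036)) = 0.410.
μ = 6.791 − (-1.036)·0.410 = 7.216.

μ ≈ 7.216, σ ≈ 0.410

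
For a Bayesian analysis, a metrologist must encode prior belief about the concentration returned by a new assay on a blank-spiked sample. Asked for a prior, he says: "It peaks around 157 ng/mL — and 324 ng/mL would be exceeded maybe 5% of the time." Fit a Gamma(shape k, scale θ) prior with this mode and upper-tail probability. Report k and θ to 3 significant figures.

k ≈ 6.27, θ ≈ 29.8

Gamma(k,θ) with k>1 has mode (k−1)θ, so θ = 157/(k−1).
Need P(X < 324) = 0.95 with θ tied to k this way. Start at k = 2, θ = 157: P(X<324) ≈ 0.611.
Too low — raise k to concentrate. Iterating converges to k ≈ 6.27.
Then θ = 157/(6.27−1) ≈ 29.8.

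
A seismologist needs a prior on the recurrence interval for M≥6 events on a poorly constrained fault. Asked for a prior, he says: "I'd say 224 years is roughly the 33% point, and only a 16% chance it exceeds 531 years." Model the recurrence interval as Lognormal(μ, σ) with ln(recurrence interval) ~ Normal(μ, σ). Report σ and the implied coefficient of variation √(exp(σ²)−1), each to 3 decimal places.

σ ≈ 0.602, CV ≈ 0.661

If T ~ Lognormal(μ,σ) then ln T ~ Normal(μ,σ), so the p-quantile of ln T is μ + z_p·σ.
ln(224) = 5.412 and ln(531) = 6.275; z_{0.33} = -0.4399, z_{0.84} = 0.9945.
σ = (6.275 − 5.412)/(0.9945 − (-0.4399)) = 0.602.
μ = 5.412 − (-0.4399)·0.602 = 5.676.
CV = √(exp(σ²)−1) = √(exp(0.3621)−1) = 0.661.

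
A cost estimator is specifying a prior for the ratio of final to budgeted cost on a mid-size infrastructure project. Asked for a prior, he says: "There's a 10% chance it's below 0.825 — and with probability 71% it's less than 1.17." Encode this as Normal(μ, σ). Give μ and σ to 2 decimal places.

The p-quantile of Normal(μ,σ) is μ + z_p·σ, with z_{0.1} = -1.282 and z_{0.71} = 0.5534.
Eliminate σ: μ = (z₂·x₁ − z₁·x₂)/(z₂ − z₁) = (0.5534·0.825 − (-1.282)·1.17)/1.835 = 1.07.
Then σ = (x₂ − x₁)/(z₂ − z₁) = (1.17 − 0.825)/1.835 = 0.19.

μ = 1.07, σ = 0.19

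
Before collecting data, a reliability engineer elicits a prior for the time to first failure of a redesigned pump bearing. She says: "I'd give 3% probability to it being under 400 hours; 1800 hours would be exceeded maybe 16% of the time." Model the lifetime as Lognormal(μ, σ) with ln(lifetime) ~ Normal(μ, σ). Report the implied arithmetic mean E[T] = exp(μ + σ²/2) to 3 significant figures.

If T ~ Lognormal(μ,σ) then ln T ~ Normal(μ,σ), so the p-quantile of ln T is μ + z_p·σ.
ln(400) = 5.991 and ln(1800) = 7.496; z_{0.03} = -1.881, z_{0.84} = 0.9945.
σ = (7.496 − 5.991)/(0.9945 − (-1.881)) = 0.523.
μ = 5.991 − (-1.881)·0.523 = 6.975.
E[T] = exp(μ + σ²/2) = exp(6.975 + 0.1368) = 1230 hours.

E[T] ≈ 1230 hours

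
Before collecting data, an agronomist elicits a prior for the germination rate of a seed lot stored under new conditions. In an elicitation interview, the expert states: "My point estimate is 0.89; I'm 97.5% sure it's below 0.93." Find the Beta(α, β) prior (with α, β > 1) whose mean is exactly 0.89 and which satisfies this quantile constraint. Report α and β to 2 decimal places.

With mean 0.89 fixed, write α = 0.89s, β = 0.11s where s = α+β.
Need P(θ < 0.93) = 0.975 under Beta(0.89s, 0.11s). Normal approximation: (q−m)/√(m(1−m)/s) ≈ z_{0.975} = 1.96, so s ≈ 0.89·0.11·(1.96)²/(0.93−0.89)² = 235.0.
At s = 235.0: P(θ<0.93) ≈ 0.985. Adjusting to match 0.975 gives s ≈ 193.42.
So α = 0.89·193.42 ≈ 172.14, β = 0.11·193.42 ≈ 21.28.

α ≈ 172.14, β ≈ 21.28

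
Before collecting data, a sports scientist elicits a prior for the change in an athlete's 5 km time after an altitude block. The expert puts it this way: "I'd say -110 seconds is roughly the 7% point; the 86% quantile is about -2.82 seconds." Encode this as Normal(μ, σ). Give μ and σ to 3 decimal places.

The p-quantile of Normal(μ,σ) is μ + z_p·σ, with z_{0.07} = -1.476 and z_{0.86} = 1.08.
Eliminate σ: μ = (z₂·x₁ − z₁·x₂)/(z₂ − z₁) = (1.08·-110 − (-1.476)·-2.82)/2.556 = -48.119.
Then σ = (x₂ − x₁)/(z₂ − z₁) = (-2.82 − -110)/2.556 = 41.931.

μ = -48.119, σ = 41.931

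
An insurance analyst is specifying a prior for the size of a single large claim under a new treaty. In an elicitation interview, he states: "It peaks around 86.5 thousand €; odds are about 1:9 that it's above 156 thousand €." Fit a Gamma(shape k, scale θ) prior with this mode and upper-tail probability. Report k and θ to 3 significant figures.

Gamma(k,θ) with k>1 has mode (k−1)θ, so θ = 86.5/(k−1).
Need P(X < 156) = 0.9 with θ tied to k this way. Start at k = 2, θ = 86.5: P(X<156) ≈ 0.538.
Too low — raise k to concentrate. Iterating converges to k ≈ 6.48.
Then θ = 86.5/(6.48−1) ≈ 15.8.

k ≈ 6.48, θ ≈ 15.8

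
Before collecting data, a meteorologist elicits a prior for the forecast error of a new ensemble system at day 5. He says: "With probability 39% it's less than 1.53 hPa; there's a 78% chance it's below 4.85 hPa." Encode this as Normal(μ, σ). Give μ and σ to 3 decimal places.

The p-quantile of Normal(μ,σ) is μ + z_p·σ, with z_{0.39} = -0.2793 and z_{0.78} = 0.7722.
Eliminate σ: μ = (z₂·x₁ − z₁·x₂)/(z₂ − z₁) = (0.7722·1.53 − (-0.2793)·4.85)/1.052 = 2.412.
Then σ = (x₂ − x₁)/(z₂ − z₁) = (4.85 − 1.53)/1.052 = 3.157.

μ = 2.412, σ = 3.157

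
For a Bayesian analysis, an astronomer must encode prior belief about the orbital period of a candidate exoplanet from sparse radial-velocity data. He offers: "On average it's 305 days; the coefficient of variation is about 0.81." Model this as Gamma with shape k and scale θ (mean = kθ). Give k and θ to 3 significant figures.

For Gamma(k, scale θ): mean = kθ, variance = kθ², so CV = 1/√k.
CV = 0.81, hence k = 1/CV² = 1.52.
Then θ = mean/k = 305/1.52 = 200.

k ≈ 1.52, θ ≈ 200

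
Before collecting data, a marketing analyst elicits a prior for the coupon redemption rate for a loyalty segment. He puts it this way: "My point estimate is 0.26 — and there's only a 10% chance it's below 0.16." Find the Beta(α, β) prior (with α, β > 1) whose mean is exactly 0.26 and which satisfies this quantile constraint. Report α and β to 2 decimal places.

α ≈ 7.45, β ≈ 21.20

With mean 0.26 fixed, write α = 0.26s, β = 0.74s where s = α+β.
Need P(θ < 0.16) = 0.1 under Beta(0.26s, 0.74s). Normal approximation: (q−m)/√(m(1−m)/s) ≈ z_{0.1} = -1.28, so s ≈ 0.26·0.74·(-1.28)²/(0.16−0.26)² = 31.6.
At s = 31.6: P(θ<0.16) ≈ 0.088. Adjusting to match 0.1 gives s ≈ 28.64.
So α = 0.26·28.64 ≈ 7.45, β = 0.74·28.64 ≈ 21.20.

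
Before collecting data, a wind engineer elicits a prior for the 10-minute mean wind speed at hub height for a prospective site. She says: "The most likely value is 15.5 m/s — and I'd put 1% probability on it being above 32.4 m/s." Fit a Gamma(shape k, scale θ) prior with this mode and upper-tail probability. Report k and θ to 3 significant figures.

k ≈ 9.96, θ ≈ 1.73

Gamma(k,θ) with k>1 has mode (k−1)θ, so θ = 15.5/(k−1).
Need P(X < 32.4) = 0.99 with θ tied to k this way. Start at k = 2, θ = 15.5: P(X<32.4) ≈ 0.618.
Too low — raise k to concentrate. Iterating converges to k ≈ 9.96.
Then θ = 15.5/(9.96−1) ≈ 1.73.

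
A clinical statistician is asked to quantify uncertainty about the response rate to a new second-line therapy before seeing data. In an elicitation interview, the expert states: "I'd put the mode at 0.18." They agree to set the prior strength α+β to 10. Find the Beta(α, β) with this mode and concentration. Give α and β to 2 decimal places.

For α,β > 1 the Beta mode is (α−1)/(α+β−2). With α+β = 10, the mode is (α−1)/8.
Set (α−1)/8 = 0.18 → α = 1 + 0.18·8 = 2.44.
β = 10 − α = 7.56.

α = 2.44, β = 7.56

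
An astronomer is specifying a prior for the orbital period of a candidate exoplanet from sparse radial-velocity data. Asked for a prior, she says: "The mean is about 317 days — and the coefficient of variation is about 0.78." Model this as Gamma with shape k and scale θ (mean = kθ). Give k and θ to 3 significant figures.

For Gamma(k, scale θ): mean = kθ, variance = kθ², so CV = 1/√k.
CV = 0.78, hence k = 1/CV² = 1.64.
Then θ = mean/k = 317/1.64 = 193.

k ≈ 1.64, θ ≈ 193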